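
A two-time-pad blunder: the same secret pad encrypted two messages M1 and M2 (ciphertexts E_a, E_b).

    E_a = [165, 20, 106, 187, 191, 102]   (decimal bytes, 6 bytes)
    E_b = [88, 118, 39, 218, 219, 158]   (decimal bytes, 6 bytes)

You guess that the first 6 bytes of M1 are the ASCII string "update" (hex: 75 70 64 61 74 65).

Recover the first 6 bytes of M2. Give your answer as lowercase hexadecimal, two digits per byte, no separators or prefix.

88122900109d

First, E_a ⊕ E_b = (M1 ⊕ K) ⊕ (M2 ⊕ K) = M1 ⊕ M2, so the key drops out. Then M2 = (M1 ⊕ M2) ⊕ M1 over the first 6 bytes.
byte 0: (a5 XOR 58) XOR 75 = fd XOR 75 = 88
byte 1: (14 XOR 76) XOR 70 = 62 XOR 70 = 12
byte 2: (6a XOR 27) XOR 64 = 4d XOR 64 = 29
byte 3: (bb XOR da) XOR 61 = 61 XOR 61 = 00
byte 4: (bf XOR db) XOR 74 = 64 XOR 74 = 10
byte 5: (66 XOR 9e) XOR 65 = f8 XOR 65 = 9d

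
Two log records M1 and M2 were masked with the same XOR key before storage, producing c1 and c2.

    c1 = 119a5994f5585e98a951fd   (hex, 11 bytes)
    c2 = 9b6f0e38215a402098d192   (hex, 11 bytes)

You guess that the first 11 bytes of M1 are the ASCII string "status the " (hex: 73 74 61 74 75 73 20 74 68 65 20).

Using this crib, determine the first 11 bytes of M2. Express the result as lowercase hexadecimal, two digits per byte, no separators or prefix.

First, c1 ⊕ c2 = (M1 ⊕ K) ⊕ (M2 ⊕ K) = M1 ⊕ M2, so the key drops out. Then M2 = (M1 ⊕ M2) ⊕ M1 over the first 11 bytes.
byte 0: (11 ^ 9b) ^ 73 = 8a ^ 73 = f9
byte 1: (9a ^ 6f) ^ 74 = f5 ^ 74 = 81
byte 2: (59 ^ 0e) ^ 61 = 57 ^ 61 = 36
byte 3: (94 ^ 38) ^ 74 = ac ^ 74 = d8
byte 4: (f5 ^ 21) ^ 75 = d4 ^ 75 = a1
byte 5: (58 ^ 5a) ^ 73 = 02 ^ 73 = 71
byte 6: (5e ^ 40) ^ 20 = 1e ^ 20 = 3e
byte 7: (98 ^ 20) ^ 74 = b8 ^ 74 = cc
byte 8: (a9 ^ 98) ^ 68 = 31 ^ 68 = 59
byte 9: (51 ^ d1) ^ 65 = 80 ^ 65 = e5
byte 10: (fd ^ 92) ^ 20 = 6f ^ 20 = 4f

f98136d8a1713ecc59e54f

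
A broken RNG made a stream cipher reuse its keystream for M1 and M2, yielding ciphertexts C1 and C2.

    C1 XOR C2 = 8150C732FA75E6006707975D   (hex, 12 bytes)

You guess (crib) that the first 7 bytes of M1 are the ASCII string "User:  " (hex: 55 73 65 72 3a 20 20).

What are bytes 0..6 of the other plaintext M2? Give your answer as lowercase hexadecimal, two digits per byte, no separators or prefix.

d423a240c055c6

Since C1 ⊕ C2 = M1 ⊕ M2, XORing with the guessed M1 bytes yields the corresponding M2 bytes: M2 = (C1 ⊕ C2) ⊕ M1.
81 xor 55 = d4
50 xor 73 = 23
c7 xor 65 = a2
32 xor 72 = 40
fa xor 3a = c0
75 xor 20 = 55
e6 xor 20 = c6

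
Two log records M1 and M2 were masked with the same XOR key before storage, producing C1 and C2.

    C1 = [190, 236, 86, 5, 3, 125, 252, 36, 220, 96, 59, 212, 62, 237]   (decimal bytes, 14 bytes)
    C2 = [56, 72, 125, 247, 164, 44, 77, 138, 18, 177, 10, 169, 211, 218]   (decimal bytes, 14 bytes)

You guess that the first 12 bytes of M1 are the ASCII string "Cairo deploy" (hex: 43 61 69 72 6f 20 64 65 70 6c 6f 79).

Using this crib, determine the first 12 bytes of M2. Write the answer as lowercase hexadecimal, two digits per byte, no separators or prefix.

c5c54280c871d5cbbebd5e04

First, C1 ⊕ C2 = (M1 ⊕ K) ⊕ (M2 ⊕ K) = M1 ⊕ M2, so the key drops out. Then M2 = (M1 ⊕ M2) ⊕ M1 over the first 12 bytes.
byte 0: (be ⊕ 38) ⊕ 43 = 86 ⊕ 43 = c5
byte 1: (ec ⊕ 48) ⊕ 61 = a4 ⊕ 61 = c5
byte 2: (56 ⊕ 7d) ⊕ 69 = 2b ⊕ 69 = 42
byte 3: (05 ⊕ f7) ⊕ 72 = f2 ⊕ 72 = 80
byte 4: (03 ⊕ a4) ⊕ 6f = a7 ⊕ 6f = c8
byte 5: (7d ⊕ 2c) ⊕ 20 = 51 ⊕ 20 = 71
byte 6: (fc ⊕ 4d) ⊕ 64 = b1 ⊕ 64 = d5
byte 7: (24 ⊕ 8a) ⊕ 65 = ae ⊕ 65 = cb
byte 8: (dc ⊕ 12) ⊕ 70 = ce ⊕ 70 = be
byte 9: (60 ⊕ b1) ⊕ 6c = d1 ⊕ 6c = bd
byte 10: (3b ⊕ 0a) ⊕ 6f = 31 ⊕ 6f = 5e
byte 11: (d4 ⊕ a9) ⊕ 79 = 7d ⊕ 79 = 04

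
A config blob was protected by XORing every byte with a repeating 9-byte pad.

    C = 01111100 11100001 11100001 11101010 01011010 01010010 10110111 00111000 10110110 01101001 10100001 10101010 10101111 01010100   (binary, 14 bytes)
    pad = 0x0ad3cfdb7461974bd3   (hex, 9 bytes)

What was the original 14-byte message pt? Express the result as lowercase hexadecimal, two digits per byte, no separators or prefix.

The 9-byte key repeats, so the effective keystream is 0a d3 cf db 74 61 97 4b d3 0a d3 cf db 74.
byte 0: 01111100 ^ 00001010 = 01110110
byte 1: 11100001 ^ 11010011 = 00110010
byte 2: 11100001 ^ 11001111 = 00101110
byte 3: 11101010 ^ 11011011 = 00110001
byte 4: 01011010 ^ 01110100 = 00101110
byte 5: 01010010 ^ 01100001 = 00110011
byte 6: 10110111 ^ 10010111 = 00100000
byte 7: 00111000 ^ 01001011 = 01110011
byte 8: 10110110 ^ 11010011 = 01100101
byte 9: 01101001 ^ 00001010 = 01100011
byte 10: 10100001 ^ 11010011 = 01110010
byte 11: 10101010 ^ 11001111 = 01100101
byte 12: 10101111 ^ 11011011 = 01110100
byte 13: 01010100 ^ 01110100 = 00100000

76322e312e332073656372657420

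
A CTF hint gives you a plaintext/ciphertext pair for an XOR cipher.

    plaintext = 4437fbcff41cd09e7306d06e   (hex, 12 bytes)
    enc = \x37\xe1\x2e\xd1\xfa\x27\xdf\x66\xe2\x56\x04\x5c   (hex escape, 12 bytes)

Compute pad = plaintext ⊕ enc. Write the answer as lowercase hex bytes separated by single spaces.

73 d6 d5 1e 0e 3b 0f f8 91 50 d4 32

Since enc = plaintext ⊕ pad, XORing both sides with plaintext gives pad = plaintext ⊕ enc.
byte 0: 44 xor 37 = 73
byte 1: 37 xor e1 = d6
byte 2: fb xor 2e = d5
byte 3: cf xor d1 = 1e
byte 4: f4 xor fa = 0e
byte 5: 1c xor 27 = 3b
byte 6: d0 xor df = 0f
byte 7: 9e xor 66 = f8
byte 8: 73 xor e2 = 91
byte 9: 06 xor 56 = 50
byte 10: d0 xor 04 = d4
byte 11: 6e xor 5c = 32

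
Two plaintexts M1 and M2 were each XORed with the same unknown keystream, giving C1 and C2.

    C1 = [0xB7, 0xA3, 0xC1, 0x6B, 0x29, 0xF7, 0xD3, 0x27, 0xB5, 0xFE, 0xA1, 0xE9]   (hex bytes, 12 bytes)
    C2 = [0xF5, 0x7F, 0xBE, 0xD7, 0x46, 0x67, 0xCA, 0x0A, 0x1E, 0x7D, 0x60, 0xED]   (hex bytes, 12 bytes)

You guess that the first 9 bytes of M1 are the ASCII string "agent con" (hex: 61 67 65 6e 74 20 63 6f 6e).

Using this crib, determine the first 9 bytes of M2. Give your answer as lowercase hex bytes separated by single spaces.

23 bb 1a d2 1b b0 7a 42 c5

First, C1 ⊕ C2 = (M1 ⊕ K) ⊕ (M2 ⊕ K) = M1 ⊕ M2, so the key drops out. Then M2 = (M1 ⊕ M2) ⊕ M1 over the first 9 bytes.
byte 0: (b7 XOR f5) XOR 61 = 42 XOR 61 = 23
byte 1: (a3 XOR 7f) XOR 67 = dc XOR 67 = bb
byte 2: (c1 XOR be) XOR 65 = 7f XOR 65 = 1a
byte 3: (6b XOR d7) XOR 6e = bc XOR 6e = d2
byte 4: (29 XOR 46) XOR 74 = 6f XOR 74 = 1b
byte 5: (f7 XOR 67) XOR 20 = 90 XOR 20 = b0
byte 6: (d3 XOR ca) XOR 63 = 19 XOR 63 = 7a
byte 7: (27 XOR 0a) XOR 6f = 2d XOR 6f = 42
byte 8: (b5 XOR 1e) XOR 6e = ab XOR 6e = c5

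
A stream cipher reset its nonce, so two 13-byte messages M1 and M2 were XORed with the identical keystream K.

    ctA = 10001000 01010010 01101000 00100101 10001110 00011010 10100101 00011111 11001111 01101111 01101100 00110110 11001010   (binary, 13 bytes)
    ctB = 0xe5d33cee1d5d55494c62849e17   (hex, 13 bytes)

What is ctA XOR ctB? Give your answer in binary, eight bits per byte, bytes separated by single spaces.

ctA ⊕ ctB = (M1 ⊕ K) ⊕ (M2 ⊕ K) = M1 ⊕ M2 — the shared key cancels under XOR.
byte 0: 10001000 ⊕ 11100101 = 01101101
byte 1: 01010010 ⊕ 11010011 = 10000001
byte 2: 01101000 ⊕ 00111100 = 01010100
byte 3: 00100101 ⊕ 11101110 = 11001011
byte 4: 10001110 ⊕ 00011101 = 10010011
byte 5: 00011010 ⊕ 01011101 = 01000111
byte 6: 10100101 ⊕ 01010101 = 11110000
byte 7: 00011111 ⊕ 01001001 = 01010110
byte 8: 11001111 ⊕ 01001100 = 10000011
byte 9: 01101111 ⊕ 01100010 = 00001101
byte 10: 01101100 ⊕ 10000100 = 11101000
byte 11: 00110110 ⊕ 10011110 = 10101000
byte 12: 11001010 ⊕ 00010111 = 11011101

01101101 10000001 01010100 11001011 10010011 01000111 11110000 01010110 10000011 00001101 11101000 10101000 11011101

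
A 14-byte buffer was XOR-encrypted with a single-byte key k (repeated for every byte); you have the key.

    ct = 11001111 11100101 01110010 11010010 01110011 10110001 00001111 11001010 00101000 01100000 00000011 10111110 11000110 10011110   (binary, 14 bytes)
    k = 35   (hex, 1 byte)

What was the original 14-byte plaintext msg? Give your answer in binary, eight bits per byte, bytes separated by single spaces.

The 1-byte key repeats, so the effective keystream is 35 35 35 35 35 35 35 35 35 35 35 35 35 35.
byte 0: 207 xor  53 = 250
byte 1: 229 xor  53 = 208
byte 2: 114 xor  53 =  71
byte 3: 210 xor  53 = 231
byte 4: 115 xor  53 =  70
byte 5: 177 xor  53 = 132
byte 6:  15 xor  53 =  58
byte 7: 202 xor  53 = 255
byte 8:  40 xor  53 =  29
byte 9:  96 xor  53 =  85
byte 10:   3 xor  53 =  54
byte 11: 190 xor  53 = 139
byte 12: 198 xor  53 = 243
byte 13: 158 xor  53 = 171

11111010 11010000 01000111 11100111 01000110 10000100 00111010 11111111 00011101 01010101 00110110 10001011 11110011 10101011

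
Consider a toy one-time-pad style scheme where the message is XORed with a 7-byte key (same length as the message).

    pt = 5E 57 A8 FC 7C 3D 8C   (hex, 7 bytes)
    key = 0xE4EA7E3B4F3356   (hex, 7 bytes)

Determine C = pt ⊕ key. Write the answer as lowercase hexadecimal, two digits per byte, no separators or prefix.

babdd6c7330eda

byte 0: 01011110 ^ 11100100 = 10111010
byte 1: 01010111 ^ 11101010 = 10111101
byte 2: 10101000 ^ 01111110 = 11010110
byte 3: 11111100 ^ 00111011 = 11000111
byte 4: 01111100 ^ 01001111 = 00110011
byte 5: 00111101 ^ 00110011 = 00001110
byte 6: 10001100 ^ 01010110 = 11011010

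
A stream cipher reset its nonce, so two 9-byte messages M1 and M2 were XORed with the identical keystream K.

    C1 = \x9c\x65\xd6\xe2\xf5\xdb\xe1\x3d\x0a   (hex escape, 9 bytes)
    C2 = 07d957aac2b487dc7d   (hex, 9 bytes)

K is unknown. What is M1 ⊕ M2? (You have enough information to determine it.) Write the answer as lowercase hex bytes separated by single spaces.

C1 ⊕ C2 = (M1 ⊕ K) ⊕ (M2 ⊕ K) = M1 ⊕ M2 — the shared key cancels under XOR.
156 ⊕   7 = 155
101 ⊕ 217 = 188
214 ⊕  87 = 129
226 ⊕ 170 =  72
245 ⊕ 194 =  55
219 ⊕ 180 = 111
225 ⊕ 135 = 102
 61 ⊕ 220 = 225
 10 ⊕ 125 = 119

9b bc 81 48 37 6f 66 e1 77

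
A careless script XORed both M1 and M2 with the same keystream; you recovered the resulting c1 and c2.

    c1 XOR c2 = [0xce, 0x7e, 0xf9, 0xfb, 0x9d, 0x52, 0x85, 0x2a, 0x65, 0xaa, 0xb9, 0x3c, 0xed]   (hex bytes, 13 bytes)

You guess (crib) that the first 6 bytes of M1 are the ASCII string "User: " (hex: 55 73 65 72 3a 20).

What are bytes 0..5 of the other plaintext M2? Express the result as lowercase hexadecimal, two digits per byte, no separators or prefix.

Since c1 ⊕ c2 = M1 ⊕ M2, XORing with the guessed M1 bytes yields the corresponding M2 bytes: M2 = (c1 ⊕ c2) ⊕ M1.
ce ^ 55 = 9b
7e ^ 73 = 0d
f9 ^ 65 = 9c
fb ^ 72 = 89
9d ^ 3a = a7
52 ^ 20 = 72

9b0d9c89a772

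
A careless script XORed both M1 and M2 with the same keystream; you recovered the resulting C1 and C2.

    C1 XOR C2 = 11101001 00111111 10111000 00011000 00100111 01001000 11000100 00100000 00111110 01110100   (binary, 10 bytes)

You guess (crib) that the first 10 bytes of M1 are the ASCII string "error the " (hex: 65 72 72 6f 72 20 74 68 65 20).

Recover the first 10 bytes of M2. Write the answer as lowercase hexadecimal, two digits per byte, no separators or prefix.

8c4dca775568b0485b54

Since C1 ⊕ C2 = M1 ⊕ M2, XORing with the guessed M1 bytes yields the corresponding M2 bytes: M2 = (C1 ⊕ C2) ⊕ M1.
byte 0: e9 ⊕ 65 = 8c
byte 1: 3f ⊕ 72 = 4d
byte 2: b8 ⊕ 72 = ca
byte 3: 18 ⊕ 6f = 77
byte 4: 27 ⊕ 72 = 55
byte 5: 48 ⊕ 20 = 68
byte 6: c4 ⊕ 74 = b0
byte 7: 20 ⊕ 68 = 48
byte 8: 3e ⊕ 65 = 5b
byte 9: 74 ⊕ 20 = 54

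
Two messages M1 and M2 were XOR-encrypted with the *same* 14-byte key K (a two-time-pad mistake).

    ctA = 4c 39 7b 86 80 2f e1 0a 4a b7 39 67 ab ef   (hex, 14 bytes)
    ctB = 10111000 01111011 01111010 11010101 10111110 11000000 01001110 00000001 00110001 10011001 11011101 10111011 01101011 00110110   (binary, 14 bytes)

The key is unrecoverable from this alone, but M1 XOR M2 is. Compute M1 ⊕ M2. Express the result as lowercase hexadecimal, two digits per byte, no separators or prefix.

ctA ⊕ ctB = (M1 ⊕ K) ⊕ (M2 ⊕ K) = M1 ⊕ M2 — the shared key cancels under XOR.
byte 0: 4c ⊕ b8 = f4
byte 1: 39 ⊕ 7b = 42
byte 2: 7b ⊕ 7a = 01
byte 3: 86 ⊕ d5 = 53
byte 4: 80 ⊕ be = 3e
byte 5: 2f ⊕ c0 = ef
byte 6: e1 ⊕ 4e = af
byte 7: 0a ⊕ 01 = 0b
byte 8: 4a ⊕ 31 = 7b
byte 9: b7 ⊕ 99 = 2e
byte 10: 39 ⊕ dd = e4
byte 11: 67 ⊕ bb = dc
byte 12: ab ⊕ 6b = c0
byte 13: ef ⊕ 36 = d9

f44201533eefaf0b7b2ee4dcc0d9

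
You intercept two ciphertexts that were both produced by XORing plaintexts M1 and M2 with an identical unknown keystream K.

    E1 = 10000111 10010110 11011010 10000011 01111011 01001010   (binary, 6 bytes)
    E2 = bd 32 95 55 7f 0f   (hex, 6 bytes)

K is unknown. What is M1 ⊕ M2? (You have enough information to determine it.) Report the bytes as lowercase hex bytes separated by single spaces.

E1 ⊕ E2 = (M1 ⊕ K) ⊕ (M2 ⊕ K) = M1 ⊕ M2 — the shared key cancels under XOR.
87 xor bd = 3a
96 xor 32 = a4
da xor 95 = 4f
83 xor 55 = d6
7b xor 7f = 04
4a xor 0f = 45

3a a4 4f d6 04 45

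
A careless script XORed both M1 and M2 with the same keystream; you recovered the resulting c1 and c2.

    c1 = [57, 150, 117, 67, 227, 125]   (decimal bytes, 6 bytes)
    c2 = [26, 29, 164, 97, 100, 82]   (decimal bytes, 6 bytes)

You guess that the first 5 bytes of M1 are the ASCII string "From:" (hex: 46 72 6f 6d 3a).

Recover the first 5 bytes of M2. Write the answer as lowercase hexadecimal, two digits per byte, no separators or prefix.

65f9be4fbd

First, c1 ⊕ c2 = (M1 ⊕ K) ⊕ (M2 ⊕ K) = M1 ⊕ M2, so the key drops out. Then M2 = (M1 ⊕ M2) ⊕ M1 over the first 5 bytes.
byte 0: (39 ^ 1a) ^ 46 = 23 ^ 46 = 65
byte 1: (96 ^ 1d) ^ 72 = 8b ^ 72 = f9
byte 2: (75 ^ a4) ^ 6f = d1 ^ 6f = be
byte 3: (43 ^ 61) ^ 6d = 22 ^ 6d = 4f
byte 4: (e3 ^ 64) ^ 3a = 87 ^ 3a = bd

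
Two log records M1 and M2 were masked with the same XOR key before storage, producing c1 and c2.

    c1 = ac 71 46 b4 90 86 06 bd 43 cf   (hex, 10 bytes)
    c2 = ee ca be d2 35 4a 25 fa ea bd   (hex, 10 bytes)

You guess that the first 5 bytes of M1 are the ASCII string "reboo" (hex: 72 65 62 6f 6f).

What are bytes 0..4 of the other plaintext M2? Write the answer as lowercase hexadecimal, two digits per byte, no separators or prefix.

First, c1 ⊕ c2 = (M1 ⊕ K) ⊕ (M2 ⊕ K) = M1 ⊕ M2, so the key drops out. Then M2 = (M1 ⊕ M2) ⊕ M1 over the first 5 bytes.
byte 0: (ac ^ ee) ^ 72 = 42 ^ 72 = 30
byte 1: (71 ^ ca) ^ 65 = bb ^ 65 = de
byte 2: (46 ^ be) ^ 62 = f8 ^ 62 = 9a
byte 3: (b4 ^ d2) ^ 6f = 66 ^ 6f = 09
byte 4: (90 ^ 35) ^ 6f = a5 ^ 6f = ca

30de9a09ca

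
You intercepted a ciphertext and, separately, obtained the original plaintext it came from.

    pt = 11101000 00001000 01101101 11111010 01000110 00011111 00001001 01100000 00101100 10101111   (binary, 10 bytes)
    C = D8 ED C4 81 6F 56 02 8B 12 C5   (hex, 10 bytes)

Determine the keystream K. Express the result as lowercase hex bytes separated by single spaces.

30 e5 a9 7b 29 49 0b eb 3e 6a

Since C = pt ⊕ K, XORing both sides with pt gives K = pt ⊕ C.
byte 0: e8 xor d8 = 30
byte 1: 08 xor ed = e5
byte 2: 6d xor c4 = a9
byte 3: fa xor 81 = 7b
byte 4: 46 xor 6f = 29
byte 5: 1f xor 56 = 49
byte 6: 09 xor 02 = 0b
byte 7: 60 xor 8b = eb
byte 8: 2c xor 12 = 3e
byte 9: af xor c5 = 6a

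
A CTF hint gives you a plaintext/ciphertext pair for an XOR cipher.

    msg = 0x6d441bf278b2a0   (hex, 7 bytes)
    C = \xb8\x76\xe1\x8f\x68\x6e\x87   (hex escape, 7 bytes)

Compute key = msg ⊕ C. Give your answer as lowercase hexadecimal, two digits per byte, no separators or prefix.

Since C = msg ⊕ key, XORing both sides with msg gives key = msg ⊕ C.
01101101 xor 10111000 = 11010101
01000100 xor 01110110 = 00110010
00011011 xor 11100001 = 11111010
11110010 xor 10001111 = 01111101
01111000 xor 01101000 = 00010000
10110010 xor 01101110 = 11011100
10100000 xor 10000111 = 00100111

d532fa7d10dc27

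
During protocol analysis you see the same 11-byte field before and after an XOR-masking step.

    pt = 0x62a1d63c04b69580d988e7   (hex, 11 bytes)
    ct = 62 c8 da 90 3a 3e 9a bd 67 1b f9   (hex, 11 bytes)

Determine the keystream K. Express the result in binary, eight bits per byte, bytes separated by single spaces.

Since ct = pt ⊕ K, XORing both sides with pt gives K = pt ⊕ ct.
byte 0: 01100010 ⊕ 01100010 = 00000000
byte 1: 10100001 ⊕ 11001000 = 01101001
byte 2: 11010110 ⊕ 11011010 = 00001100
byte 3: 00111100 ⊕ 10010000 = 10101100
byte 4: 00000100 ⊕ 00111010 = 00111110
byte 5: 10110110 ⊕ 00111110 = 10001000
byte 6: 10010101 ⊕ 10011010 = 00001111
byte 7: 10000000 ⊕ 10111101 = 00111101
byte 8: 11011001 ⊕ 01100111 = 10111110
byte 9: 10001000 ⊕ 00011011 = 10010011
byte 10: 11100111 ⊕ 11111001 = 00011110

00000000 01101001 00001100 10101100 00111110 10001000 00001111 00111101 10111110 10010011 00011110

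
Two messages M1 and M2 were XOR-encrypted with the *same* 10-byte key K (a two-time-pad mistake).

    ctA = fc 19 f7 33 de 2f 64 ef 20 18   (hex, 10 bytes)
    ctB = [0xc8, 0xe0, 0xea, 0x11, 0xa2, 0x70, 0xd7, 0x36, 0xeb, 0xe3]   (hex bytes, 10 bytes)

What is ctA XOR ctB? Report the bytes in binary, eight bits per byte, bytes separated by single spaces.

00110100 11111001 00011101 00100010 01111100 01011111 10110011 11011001 11001011 11111011

ctA ⊕ ctB = (M1 ⊕ K) ⊕ (M2 ⊕ K) = M1 ⊕ M2 — the shared key cancels under XOR.
fc ^ c8 = 34
19 ^ e0 = f9
f7 ^ ea = 1d
33 ^ 11 = 22
de ^ a2 = 7c
2f ^ 70 = 5f
64 ^ d7 = b3
ef ^ 36 = d9
20 ^ eb = cb
18 ^ e3 = fb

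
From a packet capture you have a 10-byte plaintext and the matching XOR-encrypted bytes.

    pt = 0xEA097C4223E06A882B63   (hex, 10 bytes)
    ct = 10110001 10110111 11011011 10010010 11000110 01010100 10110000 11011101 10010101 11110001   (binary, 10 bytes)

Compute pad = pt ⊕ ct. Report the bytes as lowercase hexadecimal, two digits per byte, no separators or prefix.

5bbea7d0e5b4da55be92

Since ct = pt ⊕ pad, XORing both sides with pt gives pad = pt ⊕ ct.
byte 0: ea xor b1 = 5b
byte 1: 09 xor b7 = be
byte 2: 7c xor db = a7
byte 3: 42 xor 92 = d0
byte 4: 23 xor c6 = e5
byte 5: e0 xor 54 = b4
byte 6: 6a xor b0 = da
byte 7: 88 xor dd = 55
byte 8: 2b xor 95 = be
byte 9: 63 xor f1 = 92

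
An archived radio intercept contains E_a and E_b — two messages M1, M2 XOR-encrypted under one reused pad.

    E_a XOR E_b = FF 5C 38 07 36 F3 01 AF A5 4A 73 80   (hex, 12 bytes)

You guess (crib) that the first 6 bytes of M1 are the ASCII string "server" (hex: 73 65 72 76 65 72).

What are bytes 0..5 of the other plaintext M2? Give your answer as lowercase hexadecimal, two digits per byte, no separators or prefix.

8c394a715381

Since E_a ⊕ E_b = M1 ⊕ M2, XORing with the guessed M1 bytes yields the corresponding M2 bytes: M2 = (E_a ⊕ E_b) ⊕ M1.
ff xor 73 = 8c
5c xor 65 = 39
38 xor 72 = 4a
07 xor 76 = 71
36 xor 65 = 53
f3 xor 72 = 81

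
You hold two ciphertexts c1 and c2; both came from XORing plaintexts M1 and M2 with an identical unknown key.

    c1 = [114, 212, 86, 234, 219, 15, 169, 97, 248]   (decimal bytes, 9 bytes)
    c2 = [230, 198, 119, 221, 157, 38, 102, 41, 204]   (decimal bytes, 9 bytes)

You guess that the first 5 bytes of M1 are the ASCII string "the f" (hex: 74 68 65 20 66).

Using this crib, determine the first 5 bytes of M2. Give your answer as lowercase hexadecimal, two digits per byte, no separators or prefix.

e07a441720

First, c1 ⊕ c2 = (M1 ⊕ K) ⊕ (M2 ⊕ K) = M1 ⊕ M2, so the key drops out. Then M2 = (M1 ⊕ M2) ⊕ M1 over the first 5 bytes.
byte 0: (72 XOR e6) XOR 74 = 94 XOR 74 = e0
byte 1: (d4 XOR c6) XOR 68 = 12 XOR 68 = 7a
byte 2: (56 XOR 77) XOR 65 = 21 XOR 65 = 44
byte 3: (ea XOR dd) XOR 20 = 37 XOR 20 = 17
byte 4: (db XOR 9d) XOR 66 = 46 XOR 66 = 20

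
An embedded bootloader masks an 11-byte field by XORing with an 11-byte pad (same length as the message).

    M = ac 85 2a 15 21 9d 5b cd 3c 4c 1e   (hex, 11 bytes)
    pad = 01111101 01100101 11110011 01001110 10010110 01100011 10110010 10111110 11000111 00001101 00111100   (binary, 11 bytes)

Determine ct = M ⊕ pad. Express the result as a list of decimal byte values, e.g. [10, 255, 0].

[209, 224, 217, 91, 183, 254, 233, 115, 251, 65, 34]

XOR is its own inverse, so applying the key byte-wise gives the result directly.
172 ^ 125 = 209
133 ^ 101 = 224
 42 ^ 243 = 217
 21 ^  78 =  91
 33 ^ 150 = 183
157 ^  99 = 254
 91 ^ 178 = 233
205 ^ 190 = 115
 60 ^ 199 = 251
 76 ^  13 =  65
 30 ^  60 =  34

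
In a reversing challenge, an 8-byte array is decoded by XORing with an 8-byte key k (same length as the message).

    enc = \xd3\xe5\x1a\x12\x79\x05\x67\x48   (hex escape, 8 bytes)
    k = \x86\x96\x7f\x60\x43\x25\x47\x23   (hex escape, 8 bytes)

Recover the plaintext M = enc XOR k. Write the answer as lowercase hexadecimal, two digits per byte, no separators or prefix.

XOR is its own inverse, so applying the key byte-wise gives the result directly.
d3 XOR 86 = 55
e5 XOR 96 = 73
1a XOR 7f = 65
12 XOR 60 = 72
79 XOR 43 = 3a
05 XOR 25 = 20
67 XOR 47 = 20
48 XOR 23 = 6b

557365723a20206b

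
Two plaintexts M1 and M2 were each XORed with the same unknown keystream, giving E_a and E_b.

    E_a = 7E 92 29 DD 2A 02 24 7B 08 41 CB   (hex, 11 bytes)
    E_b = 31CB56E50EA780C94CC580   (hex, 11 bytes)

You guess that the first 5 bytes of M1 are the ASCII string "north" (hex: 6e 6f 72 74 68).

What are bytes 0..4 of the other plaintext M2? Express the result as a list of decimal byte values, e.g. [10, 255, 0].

[33, 54, 13, 76, 76]

First, E_a ⊕ E_b = (M1 ⊕ K) ⊕ (M2 ⊕ K) = M1 ⊕ M2, so the key drops out. Then M2 = (M1 ⊕ M2) ⊕ M1 over the first 5 bytes.
byte 0: (7e XOR 31) XOR 6e = 4f XOR 6e = 21
byte 1: (92 XOR cb) XOR 6f = 59 XOR 6f = 36
byte 2: (29 XOR 56) XOR 72 = 7f XOR 72 = 0d
byte 3: (dd XOR e5) XOR 74 = 38 XOR 74 = 4c
byte 4: (2a XOR 0e) XOR 68 = 24 XOR 68 = 4c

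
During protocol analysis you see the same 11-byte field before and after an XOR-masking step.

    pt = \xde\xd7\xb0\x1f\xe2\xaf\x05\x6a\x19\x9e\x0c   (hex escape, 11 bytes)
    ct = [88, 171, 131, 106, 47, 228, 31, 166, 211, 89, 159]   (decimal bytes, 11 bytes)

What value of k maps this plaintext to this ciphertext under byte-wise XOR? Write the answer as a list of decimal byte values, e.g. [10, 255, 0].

[134, 124, 51, 117, 205, 75, 26, 204, 202, 199, 147]

Since ct = pt ⊕ k, XORing both sides with pt gives k = pt ⊕ ct.
byte 0: 11011110 XOR 01011000 = 10000110
byte 1: 11010111 XOR 10101011 = 01111100
byte 2: 10110000 XOR 10000011 = 00110011
byte 3: 00011111 XOR 01101010 = 01110101
byte 4: 11100010 XOR 00101111 = 11001101
byte 5: 10101111 XOR 11100100 = 01001011
byte 6: 00000101 XOR 00011111 = 00011010
byte 7: 01101010 XOR 10100110 = 11001100
byte 8: 00011001 XOR 11010011 = 11001010
byte 9: 10011110 XOR 01011001 = 11000111
byte 10: 00001100 XOR 10011111 = 10010011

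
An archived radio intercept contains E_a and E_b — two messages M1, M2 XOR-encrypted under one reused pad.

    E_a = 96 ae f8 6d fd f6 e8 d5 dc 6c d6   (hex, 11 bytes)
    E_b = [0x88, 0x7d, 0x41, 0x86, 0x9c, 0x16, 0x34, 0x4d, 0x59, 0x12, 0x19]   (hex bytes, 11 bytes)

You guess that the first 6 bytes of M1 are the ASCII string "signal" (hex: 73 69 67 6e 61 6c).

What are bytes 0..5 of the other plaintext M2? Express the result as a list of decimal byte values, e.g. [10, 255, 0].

First, E_a ⊕ E_b = (M1 ⊕ K) ⊕ (M2 ⊕ K) = M1 ⊕ M2, so the key drops out. Then M2 = (M1 ⊕ M2) ⊕ M1 over the first 6 bytes.
byte 0: (96 XOR 88) XOR 73 = 1e XOR 73 = 6d
byte 1: (ae XOR 7d) XOR 69 = d3 XOR 69 = ba
byte 2: (f8 XOR 41) XOR 67 = b9 XOR 67 = de
byte 3: (6d XOR 86) XOR 6e = eb XOR 6e = 85
byte 4: (fd XOR 9c) XOR 61 = 61 XOR 61 = 00
byte 5: (f6 XOR 16) XOR 6c = e0 XOR 6c = 8c

[109, 186, 222, 133, 0, 140]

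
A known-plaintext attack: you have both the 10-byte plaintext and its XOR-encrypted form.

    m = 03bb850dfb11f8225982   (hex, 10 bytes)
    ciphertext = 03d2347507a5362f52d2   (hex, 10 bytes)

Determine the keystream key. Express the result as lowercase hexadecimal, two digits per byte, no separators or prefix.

0069b178fcb4ce0d0b50

Since ciphertext = m ⊕ key, XORing both sides with m gives key = m ⊕ ciphertext.
03 ⊕ 03 = 00
bb ⊕ d2 = 69
85 ⊕ 34 = b1
0d ⊕ 75 = 78
fb ⊕ 07 = fc
11 ⊕ a5 = b4
f8 ⊕ 36 = ce
22 ⊕ 2f = 0d
59 ⊕ 52 = 0b
82 ⊕ d2 = 50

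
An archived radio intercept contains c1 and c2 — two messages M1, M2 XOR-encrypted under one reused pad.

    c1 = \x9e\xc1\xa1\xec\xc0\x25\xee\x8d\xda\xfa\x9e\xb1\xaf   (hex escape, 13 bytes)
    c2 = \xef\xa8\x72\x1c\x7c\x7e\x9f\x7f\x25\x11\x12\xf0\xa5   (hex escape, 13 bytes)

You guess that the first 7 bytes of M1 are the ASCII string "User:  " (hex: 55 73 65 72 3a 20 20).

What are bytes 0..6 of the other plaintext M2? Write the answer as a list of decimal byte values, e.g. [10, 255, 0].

First, c1 ⊕ c2 = (M1 ⊕ K) ⊕ (M2 ⊕ K) = M1 ⊕ M2, so the key drops out. Then M2 = (M1 ⊕ M2) ⊕ M1 over the first 7 bytes.
byte 0: (9e ⊕ ef) ⊕ 55 = 71 ⊕ 55 = 24
byte 1: (c1 ⊕ a8) ⊕ 73 = 69 ⊕ 73 = 1a
byte 2: (a1 ⊕ 72) ⊕ 65 = d3 ⊕ 65 = b6
byte 3: (ec ⊕ 1c) ⊕ 72 = f0 ⊕ 72 = 82
byte 4: (c0 ⊕ 7c) ⊕ 3a = bc ⊕ 3a = 86
byte 5: (25 ⊕ 7e) ⊕ 20 = 5b ⊕ 20 = 7b
byte 6: (ee ⊕ 9f) ⊕ 20 = 71 ⊕ 20 = 51

[36, 26, 182, 130, 134, 123, 81]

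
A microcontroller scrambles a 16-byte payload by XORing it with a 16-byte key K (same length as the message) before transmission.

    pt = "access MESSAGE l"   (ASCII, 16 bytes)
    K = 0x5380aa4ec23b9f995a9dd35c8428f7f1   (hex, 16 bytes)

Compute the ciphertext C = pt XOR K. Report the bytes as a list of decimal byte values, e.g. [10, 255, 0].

XOR is its own inverse, so applying the key byte-wise gives the result directly.
byte 0:  97 ⊕  83 =  50
byte 1:  99 ⊕ 128 = 227
byte 2:  99 ⊕ 170 = 201
byte 3: 101 ⊕  78 =  43
byte 4: 115 ⊕ 194 = 177
byte 5: 115 ⊕  59 =  72
byte 6:  32 ⊕ 159 = 191
byte 7:  77 ⊕ 153 = 212
byte 8:  69 ⊕  90 =  31
byte 9:  83 ⊕ 157 = 206
byte 10:  83 ⊕ 211 = 128
byte 11:  65 ⊕  92 =  29
byte 12:  71 ⊕ 132 = 195
byte 13:  69 ⊕  40 = 109
byte 14:  32 ⊕ 247 = 215
byte 15: 108 ⊕ 241 = 157

[50, 227, 201, 43, 177, 72, 191, 212, 31, 206, 128, 29, 195, 109, 215, 157]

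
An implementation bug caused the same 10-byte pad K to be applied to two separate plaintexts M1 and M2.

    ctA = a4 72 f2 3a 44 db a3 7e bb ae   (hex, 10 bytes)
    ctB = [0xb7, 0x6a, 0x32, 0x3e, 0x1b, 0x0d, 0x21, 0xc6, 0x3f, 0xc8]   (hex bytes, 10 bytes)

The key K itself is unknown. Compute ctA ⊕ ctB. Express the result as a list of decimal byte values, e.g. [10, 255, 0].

[19, 24, 192, 4, 95, 214, 130, 184, 132, 102]

ctA ⊕ ctB = (M1 ⊕ K) ⊕ (M2 ⊕ K) = M1 ⊕ M2 — the shared key cancels under XOR.
a4 ⊕ b7 = 13
72 ⊕ 6a = 18
f2 ⊕ 32 = c0
3a ⊕ 3e = 04
44 ⊕ 1b = 5f
db ⊕ 0d = d6
a3 ⊕ 21 = 82
7e ⊕ c6 = b8
bb ⊕ 3f = 84
ae ⊕ c8 = 66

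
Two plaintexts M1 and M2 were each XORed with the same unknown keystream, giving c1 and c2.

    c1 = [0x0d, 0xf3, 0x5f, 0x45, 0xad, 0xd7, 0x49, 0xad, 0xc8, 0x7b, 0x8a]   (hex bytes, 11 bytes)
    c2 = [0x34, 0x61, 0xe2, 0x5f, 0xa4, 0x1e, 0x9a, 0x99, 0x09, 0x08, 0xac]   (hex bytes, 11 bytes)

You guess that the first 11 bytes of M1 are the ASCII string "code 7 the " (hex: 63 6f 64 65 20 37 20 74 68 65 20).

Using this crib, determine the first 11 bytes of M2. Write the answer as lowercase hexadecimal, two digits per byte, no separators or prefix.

5afdd97f29fef340a91606

First, c1 ⊕ c2 = (M1 ⊕ K) ⊕ (M2 ⊕ K) = M1 ⊕ M2, so the key drops out. Then M2 = (M1 ⊕ M2) ⊕ M1 over the first 11 bytes.
byte 0: (0d XOR 34) XOR 63 = 39 XOR 63 = 5a
byte 1: (f3 XOR 61) XOR 6f = 92 XOR 6f = fd
byte 2: (5f XOR e2) XOR 64 = bd XOR 64 = d9
byte 3: (45 XOR 5f) XOR 65 = 1a XOR 65 = 7f
byte 4: (ad XOR a4) XOR 20 = 09 XOR 20 = 29
byte 5: (d7 XOR 1e) XOR 37 = c9 XOR 37 = fe
byte 6: (49 XOR 9a) XOR 20 = d3 XOR 20 = f3
byte 7: (ad XOR 99) XOR 74 = 34 XOR 74 = 40
byte 8: (c8 XOR 09) XOR 68 = c1 XOR 68 = a9
byte 9: (7b XOR 08) XOR 65 = 73 XOR 65 = 16
byte 10: (8a XOR ac) XOR 20 = 26 XOR 20 = 06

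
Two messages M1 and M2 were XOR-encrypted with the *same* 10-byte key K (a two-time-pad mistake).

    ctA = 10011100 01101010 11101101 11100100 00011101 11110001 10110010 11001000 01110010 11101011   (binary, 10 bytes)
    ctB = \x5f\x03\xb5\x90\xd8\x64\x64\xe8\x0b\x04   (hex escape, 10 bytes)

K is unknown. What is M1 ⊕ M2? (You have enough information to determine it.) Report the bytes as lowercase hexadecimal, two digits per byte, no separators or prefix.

c3695874c595d62079ef

ctA ⊕ ctB = (M1 ⊕ K) ⊕ (M2 ⊕ K) = M1 ⊕ M2 — the shared key cancels under XOR.
10011100 XOR 01011111 = 11000011
01101010 XOR 00000011 = 01101001
11101101 XOR 10110101 = 01011000
11100100 XOR 10010000 = 01110100
00011101 XOR 11011000 = 11000101
11110001 XOR 01100100 = 10010101
10110010 XOR 01100100 = 11010110
11001000 XOR 11101000 = 00100000
01110010 XOR 00001011 = 01111001
11101011 XOR 00000100 = 11101111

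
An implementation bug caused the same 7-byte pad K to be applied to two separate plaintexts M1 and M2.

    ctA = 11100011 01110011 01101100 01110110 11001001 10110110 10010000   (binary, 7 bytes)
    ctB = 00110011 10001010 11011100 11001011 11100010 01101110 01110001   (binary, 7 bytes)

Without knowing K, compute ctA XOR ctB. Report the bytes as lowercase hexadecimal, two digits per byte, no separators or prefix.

ctA ⊕ ctB = (M1 ⊕ K) ⊕ (M2 ⊕ K) = M1 ⊕ M2 — the shared key cancels under XOR.
byte 0: 11100011 ^ 00110011 = 11010000
byte 1: 01110011 ^ 10001010 = 11111001
byte 2: 01101100 ^ 11011100 = 10110000
byte 3: 01110110 ^ 11001011 = 10111101
byte 4: 11001001 ^ 11100010 = 00101011
byte 5: 10110110 ^ 01101110 = 11011000
byte 6: 10010000 ^ 01110001 = 11100001

d0f9b0bd2bd8e1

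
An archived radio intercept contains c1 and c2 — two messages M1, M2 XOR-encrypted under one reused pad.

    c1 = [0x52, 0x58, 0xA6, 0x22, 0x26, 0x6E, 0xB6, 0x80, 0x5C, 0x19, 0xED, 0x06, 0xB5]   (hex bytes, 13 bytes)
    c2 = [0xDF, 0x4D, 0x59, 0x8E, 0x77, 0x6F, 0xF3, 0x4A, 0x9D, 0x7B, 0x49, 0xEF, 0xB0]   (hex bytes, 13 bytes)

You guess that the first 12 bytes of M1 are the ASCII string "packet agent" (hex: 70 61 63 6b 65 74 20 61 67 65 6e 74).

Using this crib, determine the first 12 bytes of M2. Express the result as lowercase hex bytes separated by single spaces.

First, c1 ⊕ c2 = (M1 ⊕ K) ⊕ (M2 ⊕ K) = M1 ⊕ M2, so the key drops out. Then M2 = (M1 ⊕ M2) ⊕ M1 over the first 12 bytes.
byte 0: (52 ^ df) ^ 70 = 8d ^ 70 = fd
byte 1: (58 ^ 4d) ^ 61 = 15 ^ 61 = 74
byte 2: (a6 ^ 59) ^ 63 = ff ^ 63 = 9c
byte 3: (22 ^ 8e) ^ 6b = ac ^ 6b = c7
byte 4: (26 ^ 77) ^ 65 = 51 ^ 65 = 34
byte 5: (6e ^ 6f) ^ 74 = 01 ^ 74 = 75
byte 6: (b6 ^ f3) ^ 20 = 45 ^ 20 = 65
byte 7: (80 ^ 4a) ^ 61 = ca ^ 61 = ab
byte 8: (5c ^ 9d) ^ 67 = c1 ^ 67 = a6
byte 9: (19 ^ 7b) ^ 65 = 62 ^ 65 = 07
byte 10: (ed ^ 49) ^ 6e = a4 ^ 6e = ca
byte 11: (06 ^ ef) ^ 74 = e9 ^ 74 = 9d

fd 74 9c c7 34 75 65 ab a6 07 ca 9d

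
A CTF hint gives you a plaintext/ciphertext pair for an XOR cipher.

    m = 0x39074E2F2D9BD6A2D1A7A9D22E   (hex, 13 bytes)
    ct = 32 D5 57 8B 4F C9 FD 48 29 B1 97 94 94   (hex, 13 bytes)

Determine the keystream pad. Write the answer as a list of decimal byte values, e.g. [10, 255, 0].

Since ct = m ⊕ pad, XORing both sides with m gives pad = m ⊕ ct.
byte 0: 00111001 xor 00110010 = 00001011
byte 1: 00000111 xor 11010101 = 11010010
byte 2: 01001110 xor 01010111 = 00011001
byte 3: 00101111 xor 10001011 = 10100100
byte 4: 00101101 xor 01001111 = 01100010
byte 5: 10011011 xor 11001001 = 01010010
byte 6: 11010110 xor 11111101 = 00101011
byte 7: 10100010 xor 01001000 = 11101010
byte 8: 11010001 xor 00101001 = 11111000
byte 9: 10100111 xor 10110001 = 00010110
byte 10: 10101001 xor 10010111 = 00111110
byte 11: 11010010 xor 10010100 = 01000110
byte 12: 00101110 xor 10010100 = 10111010

[11, 210, 25, 164, 98, 82, 43, 234, 248, 22, 62, 70, 186]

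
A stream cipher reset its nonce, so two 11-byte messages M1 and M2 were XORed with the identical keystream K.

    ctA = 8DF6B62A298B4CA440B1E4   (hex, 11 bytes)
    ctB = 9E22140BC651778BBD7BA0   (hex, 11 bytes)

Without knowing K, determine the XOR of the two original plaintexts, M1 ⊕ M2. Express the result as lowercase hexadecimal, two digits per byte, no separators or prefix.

ctA ⊕ ctB = (M1 ⊕ K) ⊕ (M2 ⊕ K) = M1 ⊕ M2 — the shared key cancels under XOR.
byte 0: 8d xor 9e = 13
byte 1: f6 xor 22 = d4
byte 2: b6 xor 14 = a2
byte 3: 2a xor 0b = 21
byte 4: 29 xor c6 = ef
byte 5: 8b xor 51 = da
byte 6: 4c xor 77 = 3b
byte 7: a4 xor 8b = 2f
byte 8: 40 xor bd = fd
byte 9: b1 xor 7b = ca
byte 10: e4 xor a0 = 44

13d4a221efda3b2ffdca44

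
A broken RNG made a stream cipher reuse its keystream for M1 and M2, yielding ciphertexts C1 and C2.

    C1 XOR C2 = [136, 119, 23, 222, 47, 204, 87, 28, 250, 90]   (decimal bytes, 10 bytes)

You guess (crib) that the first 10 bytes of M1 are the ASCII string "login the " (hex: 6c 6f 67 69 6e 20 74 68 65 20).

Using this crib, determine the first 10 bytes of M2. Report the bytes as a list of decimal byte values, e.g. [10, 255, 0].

Since C1 ⊕ C2 = M1 ⊕ M2, XORing with the guessed M1 bytes yields the corresponding M2 bytes: M2 = (C1 ⊕ C2) ⊕ M1.
88 ⊕ 6c = e4
77 ⊕ 6f = 18
17 ⊕ 67 = 70
de ⊕ 69 = b7
2f ⊕ 6e = 41
cc ⊕ 20 = ec
57 ⊕ 74 = 23
1c ⊕ 68 = 74
fa ⊕ 65 = 9f
5a ⊕ 20 = 7a

[228, 24, 112, 183, 65, 236, 35, 116, 159, 122]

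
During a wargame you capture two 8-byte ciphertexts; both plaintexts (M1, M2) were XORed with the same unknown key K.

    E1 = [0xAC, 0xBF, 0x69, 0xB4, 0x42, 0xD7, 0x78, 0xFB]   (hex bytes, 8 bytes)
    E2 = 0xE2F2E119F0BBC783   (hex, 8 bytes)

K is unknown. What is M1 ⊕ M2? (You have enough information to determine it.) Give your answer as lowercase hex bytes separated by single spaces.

4e 4d 88 ad b2 6c bf 78

E1 ⊕ E2 = (M1 ⊕ K) ⊕ (M2 ⊕ K) = M1 ⊕ M2 — the shared key cancels under XOR.
10101100 ^ 11100010 = 01001110
10111111 ^ 11110010 = 01001101
01101001 ^ 11100001 = 10001000
10110100 ^ 00011001 = 10101101
01000010 ^ 11110000 = 10110010
11010111 ^ 10111011 = 01101100
01111000 ^ 11000111 = 10111111
11111011 ^ 10000011 = 01111000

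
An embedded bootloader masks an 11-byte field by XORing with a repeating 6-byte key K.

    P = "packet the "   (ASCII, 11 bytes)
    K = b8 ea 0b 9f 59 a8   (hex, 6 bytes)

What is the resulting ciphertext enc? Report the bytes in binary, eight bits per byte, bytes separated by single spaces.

The 6-byte key repeats, so the effective keystream is b8 ea 0b 9f 59 a8 b8 ea 0b 9f 59.
byte 0: 70 XOR b8 = c8
byte 1: 61 XOR ea = 8b
byte 2: 63 XOR 0b = 68
byte 3: 6b XOR 9f = f4
byte 4: 65 XOR 59 = 3c
byte 5: 74 XOR a8 = dc
byte 6: 20 XOR b8 = 98
byte 7: 74 XOR ea = 9e
byte 8: 68 XOR 0b = 63
byte 9: 65 XOR 9f = fa
byte 10: 20 XOR 59 = 79

11001000 10001011 01101000 11110100 00111100 11011100 10011000 10011110 01100011 11111010 01111001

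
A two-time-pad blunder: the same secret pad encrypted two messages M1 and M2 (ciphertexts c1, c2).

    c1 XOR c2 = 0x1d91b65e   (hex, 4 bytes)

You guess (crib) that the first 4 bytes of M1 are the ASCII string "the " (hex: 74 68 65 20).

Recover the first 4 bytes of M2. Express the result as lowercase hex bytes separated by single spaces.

Since c1 ⊕ c2 = M1 ⊕ M2, XORing with the guessed M1 bytes yields the corresponding M2 bytes: M2 = (c1 ⊕ c2) ⊕ M1.
1d XOR 74 = 69
91 XOR 68 = f9
b6 XOR 65 = d3
5e XOR 20 = 7e

69 f9 d3 7e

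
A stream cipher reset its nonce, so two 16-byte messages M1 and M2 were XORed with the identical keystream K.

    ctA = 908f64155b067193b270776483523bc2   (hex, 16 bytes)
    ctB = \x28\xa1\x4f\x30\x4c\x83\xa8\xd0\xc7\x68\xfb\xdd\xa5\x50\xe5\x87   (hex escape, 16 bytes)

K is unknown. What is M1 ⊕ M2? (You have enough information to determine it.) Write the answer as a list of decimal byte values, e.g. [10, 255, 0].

ctA ⊕ ctB = (M1 ⊕ K) ⊕ (M2 ⊕ K) = M1 ⊕ M2 — the shared key cancels under XOR.
byte 0: 90 ^ 28 = b8
byte 1: 8f ^ a1 = 2e
byte 2: 64 ^ 4f = 2b
byte 3: 15 ^ 30 = 25
byte 4: 5b ^ 4c = 17
byte 5: 06 ^ 83 = 85
byte 6: 71 ^ a8 = d9
byte 7: 93 ^ d0 = 43
byte 8: b2 ^ c7 = 75
byte 9: 70 ^ 68 = 18
byte 10: 77 ^ fb = 8c
byte 11: 64 ^ dd = b9
byte 12: 83 ^ a5 = 26
byte 13: 52 ^ 50 = 02
byte 14: 3b ^ e5 = de
byte 15: c2 ^ 87 = 45

[184, 46, 43, 37, 23, 133, 217, 67, 117, 24, 140, 185, 38, 2, 222, 69]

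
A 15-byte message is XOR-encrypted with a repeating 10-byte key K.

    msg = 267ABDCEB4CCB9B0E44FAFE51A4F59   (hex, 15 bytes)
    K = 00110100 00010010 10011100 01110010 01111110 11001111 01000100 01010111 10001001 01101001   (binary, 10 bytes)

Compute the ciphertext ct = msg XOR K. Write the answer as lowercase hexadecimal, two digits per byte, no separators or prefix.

The 10-byte key repeats, so the effective keystream is 34 12 9c 72 7e cf 44 57 89 69 34 12 9c 72 7e.
byte 0: 00100110 ⊕ 00110100 = 00010010
byte 1: 01111010 ⊕ 00010010 = 01101000
byte 2: 10111101 ⊕ 10011100 = 00100001
byte 3: 11001110 ⊕ 01110010 = 10111100
byte 4: 10110100 ⊕ 01111110 = 11001010
byte 5: 11001100 ⊕ 11001111 = 00000011
byte 6: 10111001 ⊕ 01000100 = 11111101
byte 7: 10110000 ⊕ 01010111 = 11100111
byte 8: 11100100 ⊕ 10001001 = 01101101
byte 9: 01001111 ⊕ 01101001 = 00100110
byte 10: 10101111 ⊕ 00110100 = 10011011
byte 11: 11100101 ⊕ 00010010 = 11110111
byte 12: 00011010 ⊕ 10011100 = 10000110
byte 13: 01001111 ⊕ 01110010 = 00111101
byte 14: 01011001 ⊕ 01111110 = 00100111

126821bcca03fde76d269bf7863d27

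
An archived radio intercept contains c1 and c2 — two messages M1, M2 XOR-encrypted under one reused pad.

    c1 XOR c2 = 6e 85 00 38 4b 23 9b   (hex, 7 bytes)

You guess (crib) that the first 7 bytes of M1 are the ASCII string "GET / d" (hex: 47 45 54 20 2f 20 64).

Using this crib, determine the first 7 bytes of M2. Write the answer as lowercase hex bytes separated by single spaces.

29 c0 54 18 64 03 ff

Since c1 ⊕ c2 = M1 ⊕ M2, XORing with the guessed M1 bytes yields the corresponding M2 bytes: M2 = (c1 ⊕ c2) ⊕ M1.
6e ⊕ 47 = 29
85 ⊕ 45 = c0
00 ⊕ 54 = 54
38 ⊕ 20 = 18
4b ⊕ 2f = 64
23 ⊕ 20 = 03
9b ⊕ 64 = ff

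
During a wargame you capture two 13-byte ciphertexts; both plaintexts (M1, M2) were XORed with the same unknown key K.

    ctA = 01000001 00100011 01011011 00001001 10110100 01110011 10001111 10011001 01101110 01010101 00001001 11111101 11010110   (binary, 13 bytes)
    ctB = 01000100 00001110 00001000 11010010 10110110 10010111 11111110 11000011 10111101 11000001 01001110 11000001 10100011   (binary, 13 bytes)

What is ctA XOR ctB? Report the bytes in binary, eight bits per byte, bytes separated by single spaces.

00000101 00101101 01010011 11011011 00000010 11100100 01110001 01011010 11010011 10010100 01000111 00111100 01110101

ctA ⊕ ctB = (M1 ⊕ K) ⊕ (M2 ⊕ K) = M1 ⊕ M2 — the shared key cancels under XOR.
41 XOR 44 = 05
23 XOR 0e = 2d
5b XOR 08 = 53
09 XOR d2 = db
b4 XOR b6 = 02
73 XOR 97 = e4
8f XOR fe = 71
99 XOR c3 = 5a
6e XOR bd = d3
55 XOR c1 = 94
09 XOR 4e = 47
fd XOR c1 = 3c
d6 XOR a3 = 75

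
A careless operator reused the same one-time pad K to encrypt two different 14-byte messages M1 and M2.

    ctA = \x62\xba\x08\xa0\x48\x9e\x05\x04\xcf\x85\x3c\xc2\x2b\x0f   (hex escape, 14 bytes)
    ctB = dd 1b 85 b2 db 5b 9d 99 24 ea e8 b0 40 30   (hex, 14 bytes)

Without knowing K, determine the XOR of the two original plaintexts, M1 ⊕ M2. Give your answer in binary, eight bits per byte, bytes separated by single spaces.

ctA ⊕ ctB = (M1 ⊕ K) ⊕ (M2 ⊕ K) = M1 ⊕ M2 — the shared key cancels under XOR.
62 ^ dd = bf
ba ^ 1b = a1
08 ^ 85 = 8d
a0 ^ b2 = 12
48 ^ db = 93
9e ^ 5b = c5
05 ^ 9d = 98
04 ^ 99 = 9d
cf ^ 24 = eb
85 ^ ea = 6f
3c ^ e8 = d4
c2 ^ b0 = 72
2b ^ 40 = 6b
0f ^ 30 = 3f

10111111 10100001 10001101 00010010 10010011 11000101 10011000 10011101 11101011 01101111 11010100 01110010 01101011 00111111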